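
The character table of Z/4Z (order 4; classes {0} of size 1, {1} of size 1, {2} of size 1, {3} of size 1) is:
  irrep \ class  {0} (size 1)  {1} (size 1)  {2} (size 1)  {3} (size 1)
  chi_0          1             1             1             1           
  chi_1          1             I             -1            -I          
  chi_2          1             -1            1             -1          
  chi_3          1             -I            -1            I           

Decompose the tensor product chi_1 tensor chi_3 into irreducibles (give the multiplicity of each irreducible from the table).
chi_1 tensor chi_3 = chi_0 (all other irreducibles have multiplicity 0).

Explanation: The character of a tensor product is the pointwise product (chi_1 * chi_3)(C) = chi_1(C) * chi_3(C):
  {0}: (1)*(1), {1}: (I)*(-I), {2}: (-1)*(-1), {3}: (-I)*(I)
so (chi_1 * chi_3) takes values
  {0} -> 1, {1} -> 1, {2} -> 1, {3} -> 1.
Now take the inner product of this character with each irreducible chi from the table, <chi_1*chi_3, chi> = (1/4) sum_C |C| (chi_1*chi_3)(C) conj(chi(C)):
  <chi_1*chi_3, chi_0> = (1/4)[1*(1)*conj(1) + 1*(1)*conj(1) + 1*(1)*conj(1) + 1*(1)*conj(1)]
      = (1/4)[(1) + (1) + (1) + (1)] = 4/4 = 1
  <chi_1*chi_3, chi_1> = (1/4)[1*(1)*conj(1) + 1*(1)*conj(I) + 1*(1)*conj(-1) + 1*(1)*conj(-I)]
      = (1/4)[(1) + (-I) + (-1) + (I)] = 0/4 = 0
  <chi_1*chi_3, chi_2> = (1/4)[1*(1)*conj(1) + 1*(1)*conj(-1) + 1*(1)*conj(1) + 1*(1)*conj(-1)]
      = (1/4)[(1) + (-1) + (1) + (-1)] = 0/4 = 0
  <chi_1*chi_3, chi_3> = (1/4)[1*(1)*conj(1) + 1*(1)*conj(-I) + 1*(1)*conj(-1) + 1*(1)*conj(I)]
      = (1/4)[(1) + (I) + (-1) + (-I)] = 0/4 = 0
(Exp terms are combined using exp(i*s)*conj(exp(i*t)) = exp(i*(s-t)), and sums of them are collapsed using the identity that for every m > 1 the m distinct m-th roots of unity sum to 0, e.g. 1 + exp(2*I*pi/3) + exp(-2*I*pi/3) = 0.)
Hence the multiplicities are chi_0: 1. Dimension check: dim(chi_1)*dim(chi_3) = 1*1 = 1 and sum (mult * dim) = 1*1 = 1.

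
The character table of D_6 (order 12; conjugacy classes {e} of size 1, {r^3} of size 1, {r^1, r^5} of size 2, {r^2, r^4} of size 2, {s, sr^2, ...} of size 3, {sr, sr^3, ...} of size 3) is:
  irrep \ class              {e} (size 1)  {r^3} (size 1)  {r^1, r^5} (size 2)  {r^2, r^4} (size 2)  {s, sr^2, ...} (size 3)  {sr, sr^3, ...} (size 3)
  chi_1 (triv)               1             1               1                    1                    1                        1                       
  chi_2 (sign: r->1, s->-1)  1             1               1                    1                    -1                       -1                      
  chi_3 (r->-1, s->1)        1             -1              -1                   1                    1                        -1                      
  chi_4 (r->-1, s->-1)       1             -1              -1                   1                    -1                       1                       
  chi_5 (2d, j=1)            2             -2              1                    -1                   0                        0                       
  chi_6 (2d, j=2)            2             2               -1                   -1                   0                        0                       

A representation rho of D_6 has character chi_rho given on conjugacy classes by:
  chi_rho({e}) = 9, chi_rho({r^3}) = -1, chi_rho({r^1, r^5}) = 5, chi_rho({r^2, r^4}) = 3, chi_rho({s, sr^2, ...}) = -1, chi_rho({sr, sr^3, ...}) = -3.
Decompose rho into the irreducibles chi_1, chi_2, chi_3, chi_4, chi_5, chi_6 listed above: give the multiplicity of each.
Multiplicities: chi_1: 1, chi_2: 3, chi_3: 1, chi_4: 0, chi_5: 2, chi_6: 0.

Working: Use <chi_rho, chi> = (1/|G|) sum_C |C| * chi_rho(C) * conj(chi(C)) with |G| = 12 for each irreducible chi in the table:
  <chi_rho, chi_1> = (1/12)[1*(9)*conj(1) + 1*(-1)*conj(1) + 2*(5)*conj(1) + 2*(3)*conj(1) + 3*(-1)*conj(1) + 3*(-3)*conj(1)]
      = (1/12)[(9) + (-1) + (10) + (6) + (-3) + (-9)] = 12/12 = 1
  <chi_rho, chi_2> = (1/12)[1*(9)*conj(1) + 1*(-1)*conj(1) + 2*(5)*conj(1) + 2*(3)*conj(1) + 3*(-1)*conj(-1) + 3*(-3)*conj(-1)]
      = (1/12)[(9) + (-1) + (10) + (6) + (3) + (9)] = 36/12 = 3
  <chi_rho, chi_3> = (1/12)[1*(9)*conj(1) + 1*(-1)*conj(-1) + 2*(5)*conj(-1) + 2*(3)*conj(1) + 3*(-1)*conj(1) + 3*(-3)*conj(-1)]
      = (1/12)[(9) + (1) + (-10) + (6) + (-3) + (9)] = 12/12 = 1
  <chi_rho, chi_4> = (1/12)[1*(9)*conj(1) + 1*(-1)*conj(-1) + 2*(5)*conj(-1) + 2*(3)*conj(1) + 3*(-1)*conj(-1) + 3*(-3)*conj(1)]
      = (1/12)[(9) + (1) + (-10) + (6) + (3) + (-9)] = 0/12 = 0
  <chi_rho, chi_5> = (1/12)[1*(9)*conj(2) + 1*(-1)*conj(-2) + 2*(5)*conj(1) + 2*(3)*conj(-1) + 3*(-1)*conj(0) + 3*(-3)*conj(0)]
      = (1/12)[(18) + (2) + (10) + (-6) + (0) + (0)] = 24/12 = 2
  <chi_rho, chi_6> = (1/12)[1*(9)*conj(2) + 1*(-1)*conj(2) + 2*(5)*conj(-1) + 2*(3)*conj(-1) + 3*(-1)*conj(0) + 3*(-3)*conj(0)]
      = (1/12)[(18) + (-2) + (-10) + (-6) + (0) + (0)] = 0/12 = 0
Dimension check: dim(rho) = sum (mult * dim) = 1*1 + 3*1 + 1*1 + 0*1 + 2*2 + 0*2 = 9 = chi_rho(e) = 9.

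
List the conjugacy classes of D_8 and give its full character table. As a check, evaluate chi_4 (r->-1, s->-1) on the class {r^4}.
Conjugacy classes: {e} of size 1, {r^4} of size 1, {r^1, r^7} of size 2, {r^2, r^6} of size 2, {r^3, r^5} of size 2, {s, sr^2, ...} of size 4, {sr, sr^3, ...} of size 4.
Character table:
  irrep \ class              {e} (size 1)  {r^4} (size 1)  {r^1, r^7} (size 2)  {r^2, r^6} (size 2)  {r^3, r^5} (size 2)  {s, sr^2, ...} (size 4)  {sr, sr^3, ...} (size 4)
  chi_1 (triv)               1             1               1                    1                    1                    1                        1                       
  chi_2 (sign: r->1, s->-1)  1             1               1                    1                    1                    -1                       -1                      
  chi_3 (r->-1, s->1)        1             1               -1                   1                    -1                   1                        -1                      
  chi_4 (r->-1, s->-1)       1             1               -1                   1                    -1                   -1                       1                       
  chi_5 (2d, j=1)            2             -2              sqrt(2)              0                    -sqrt(2)             0                        0                       
  chi_6 (2d, j=2)            2             2               0                    -2                   0                    0                        0                       
  chi_7 (2d, j=3)            2             -2              -sqrt(2)             0                    sqrt(2)              0                        0                       

Spot check: chi_4 (r->-1, s->-1) on {r^4} = 1.

D_8 has order 2*8 = 16 with 7 conjugacy classes, hence 7 irreducibles. Sum of squared dims 1 + 1 + 1 + 1 + 4 + 4 + 4 = 16 = |G|. Linear characters come from the abelianisation; the 2-dimensional irreps have character r^k -> 2*cos(2*pi*j*k/8), reflections -> 0.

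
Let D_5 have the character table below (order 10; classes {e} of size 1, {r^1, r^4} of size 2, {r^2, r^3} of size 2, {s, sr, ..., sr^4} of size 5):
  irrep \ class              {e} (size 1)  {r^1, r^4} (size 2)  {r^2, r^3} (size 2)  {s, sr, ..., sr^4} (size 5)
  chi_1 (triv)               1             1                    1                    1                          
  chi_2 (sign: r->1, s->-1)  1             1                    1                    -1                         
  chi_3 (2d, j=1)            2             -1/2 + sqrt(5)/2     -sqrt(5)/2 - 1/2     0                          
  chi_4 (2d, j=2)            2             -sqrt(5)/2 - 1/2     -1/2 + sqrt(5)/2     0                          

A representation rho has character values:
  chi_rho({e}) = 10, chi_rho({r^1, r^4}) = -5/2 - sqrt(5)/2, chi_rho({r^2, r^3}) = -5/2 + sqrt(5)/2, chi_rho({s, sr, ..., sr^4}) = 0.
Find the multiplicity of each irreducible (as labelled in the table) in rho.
Multiplicities: chi_1: 0, chi_2: 0, chi_3: 2, chi_4: 3.

Working: Use <chi_rho, chi> = (1/|G|) sum_C |C| * chi_rho(C) * conj(chi(C)) with |G| = 10 for each irreducible chi in the table:
  <chi_rho, chi_1> = (1/10)[1*(10)*conj(1) + 2*(-5/2 - sqrt(5)/2)*conj(1) + 2*(-5/2 + sqrt(5)/2)*conj(1) + 5*(0)*conj(1)]
      = (1/10)[(10) + (-5 - sqrt(5)) + (-5 + sqrt(5)) + (0)] = 0/10 = 0
  <chi_rho, chi_2> = (1/10)[1*(10)*conj(1) + 2*(-5/2 - sqrt(5)/2)*conj(1) + 2*(-5/2 + sqrt(5)/2)*conj(1) + 5*(0)*conj(-1)]
      = (1/10)[(10) + (-5 - sqrt(5)) + (-5 + sqrt(5)) + (0)] = 0/10 = 0
  <chi_rho, chi_3> = (1/10)[1*(10)*conj(2) + 2*(-5/2 - sqrt(5)/2)*conj(-1/2 + sqrt(5)/2) + 2*(-5/2 + sqrt(5)/2)*conj(-sqrt(5)/2 - 1/2) + 5*(0)*conj(0)]
      = (1/10)[(20) + (-2*sqrt(5)) + (2*sqrt(5)) + (0)] = 20/10 = 2
  <chi_rho, chi_4> = (1/10)[1*(10)*conj(2) + 2*(-5/2 - sqrt(5)/2)*conj(-sqrt(5)/2 - 1/2) + 2*(-5/2 + sqrt(5)/2)*conj(-1/2 + sqrt(5)/2) + 5*(0)*conj(0)]
      = (1/10)[(20) + (5 + 3*sqrt(5)) + (5 - 3*sqrt(5)) + (0)] = 30/10 = 3
Dimension check: dim(rho) = sum (mult * dim) = 0*1 + 0*1 + 2*2 + 3*2 = 10 = chi_rho(e) = 10.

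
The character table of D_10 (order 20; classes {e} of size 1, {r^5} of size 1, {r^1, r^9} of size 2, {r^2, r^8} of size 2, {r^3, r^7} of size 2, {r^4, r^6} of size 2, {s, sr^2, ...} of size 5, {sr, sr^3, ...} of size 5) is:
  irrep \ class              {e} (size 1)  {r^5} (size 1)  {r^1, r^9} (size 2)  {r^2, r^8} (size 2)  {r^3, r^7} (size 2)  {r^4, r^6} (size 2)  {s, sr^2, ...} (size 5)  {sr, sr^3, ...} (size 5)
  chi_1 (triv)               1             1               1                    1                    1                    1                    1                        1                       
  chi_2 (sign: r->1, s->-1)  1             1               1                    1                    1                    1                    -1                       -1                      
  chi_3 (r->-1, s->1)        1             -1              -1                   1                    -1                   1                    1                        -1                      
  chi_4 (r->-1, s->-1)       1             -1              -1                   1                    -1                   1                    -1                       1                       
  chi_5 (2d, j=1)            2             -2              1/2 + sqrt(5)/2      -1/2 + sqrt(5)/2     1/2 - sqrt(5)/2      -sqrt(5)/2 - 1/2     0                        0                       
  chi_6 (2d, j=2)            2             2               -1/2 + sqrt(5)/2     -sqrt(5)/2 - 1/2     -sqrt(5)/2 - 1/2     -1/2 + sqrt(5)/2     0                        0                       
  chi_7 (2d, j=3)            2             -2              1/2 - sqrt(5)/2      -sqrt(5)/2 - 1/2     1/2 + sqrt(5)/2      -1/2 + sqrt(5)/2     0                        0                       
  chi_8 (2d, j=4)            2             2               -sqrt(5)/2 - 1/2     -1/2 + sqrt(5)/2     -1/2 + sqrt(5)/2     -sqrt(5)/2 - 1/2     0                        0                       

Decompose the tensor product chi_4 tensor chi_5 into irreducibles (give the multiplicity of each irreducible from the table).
chi_4 tensor chi_5 = chi_8 (all other irreducibles have multiplicity 0).

Working: The character of a tensor product is the pointwise product (chi_4 * chi_5)(C) = chi_4(C) * chi_5(C):
  {e}: (1)*(2), {r^5}: (-1)*(-2), {r^1, r^9}: (-1)*(1/2 + sqrt(5)/2), {r^2, r^8}: (1)*(-1/2 + sqrt(5)/2), {r^3, r^7}: (-1)*(1/2 - sqrt(5)/2), {r^4, r^6}: (1)*(-sqrt(5)/2 - 1/2), {s, sr^2, ...}: (-1)*(0), {sr, sr^3, ...}: (1)*(0)
so (chi_4 * chi_5) takes values
  {e} -> 2, {r^5} -> 2, {r^1, r^9} -> -sqrt(5)/2 - 1/2, {r^2, r^8} -> -1/2 + sqrt(5)/2, {r^3, r^7} -> -1/2 + sqrt(5)/2, {r^4, r^6} -> -sqrt(5)/2 - 1/2, {s, sr^2, ...} -> 0, {sr, sr^3, ...} -> 0.
Now take the inner product of this character with each irreducible chi from the table, <chi_4*chi_5, chi> = (1/20) sum_C |C| (chi_4*chi_5)(C) conj(chi(C)):
  <chi_4*chi_5, chi_1> = (1/20)[1*(2)*conj(1) + 1*(2)*conj(1) + 2*(-sqrt(5)/2 - 1/2)*conj(1) + 2*(-1/2 + sqrt(5)/2)*conj(1) + 2*(-1/2 + sqrt(5)/2)*conj(1) + 2*(-sqrt(5)/2 - 1/2)*conj(1) + 5*(0)*conj(1) + 5*(0)*conj(1)]
      = (1/20)[(2) + (2) + (-sqrt(5) - 1) + (-1 + sqrt(5)) + (-1 + sqrt(5)) + (-sqrt(5) - 1) + (0) + (0)] = 0/20 = 0
  <chi_4*chi_5, chi_2> = (1/20)[1*(2)*conj(1) + 1*(2)*conj(1) + 2*(-sqrt(5)/2 - 1/2)*conj(1) + 2*(-1/2 + sqrt(5)/2)*conj(1) + 2*(-1/2 + sqrt(5)/2)*conj(1) + 2*(-sqrt(5)/2 - 1/2)*conj(1) + 5*(0)*conj(-1) + 5*(0)*conj(-1)]
      = (1/20)[(2) + (2) + (-sqrt(5) - 1) + (-1 + sqrt(5)) + (-1 + sqrt(5)) + (-sqrt(5) - 1) + (0) + (0)] = 0/20 = 0
  <chi_4*chi_5, chi_3> = (1/20)[1*(2)*conj(1) + 1*(2)*conj(-1) + 2*(-sqrt(5)/2 - 1/2)*conj(-1) + 2*(-1/2 + sqrt(5)/2)*conj(1) + 2*(-1/2 + sqrt(5)/2)*conj(-1) + 2*(-sqrt(5)/2 - 1/2)*conj(1) + 5*(0)*conj(1) + 5*(0)*conj(-1)]
      = (1/20)[(2) + (-2) + (1 + sqrt(5)) + (-1 + sqrt(5)) + (1 - sqrt(5)) + (-sqrt(5) - 1) + (0) + (0)] = 0/20 = 0
  <chi_4*chi_5, chi_4> = (1/20)[1*(2)*conj(1) + 1*(2)*conj(-1) + 2*(-sqrt(5)/2 - 1/2)*conj(-1) + 2*(-1/2 + sqrt(5)/2)*conj(1) + 2*(-1/2 + sqrt(5)/2)*conj(-1) + 2*(-sqrt(5)/2 - 1/2)*conj(1) + 5*(0)*conj(-1) + 5*(0)*conj(1)]
      = (1/20)[(2) + (-2) + (1 + sqrt(5)) + (-1 + sqrt(5)) + (1 - sqrt(5)) + (-sqrt(5) - 1) + (0) + (0)] = 0/20 = 0
  <chi_4*chi_5, chi_5> = (1/20)[1*(2)*conj(2) + 1*(2)*conj(-2) + 2*(-sqrt(5)/2 - 1/2)*conj(1/2 + sqrt(5)/2) + 2*(-1/2 + sqrt(5)/2)*conj(-1/2 + sqrt(5)/2) + 2*(-1/2 + sqrt(5)/2)*conj(1/2 - sqrt(5)/2) + 2*(-sqrt(5)/2 - 1/2)*conj(-sqrt(5)/2 - 1/2) + 5*(0)*conj(0) + 5*(0)*conj(0)]
      = (1/20)[(4) + (-4) + (-3 - sqrt(5)) + (3 - sqrt(5)) + (-3 + sqrt(5)) + (sqrt(5) + 3) + (0) + (0)] = 0/20 = 0
  <chi_4*chi_5, chi_6> = (1/20)[1*(2)*conj(2) + 1*(2)*conj(2) + 2*(-sqrt(5)/2 - 1/2)*conj(-1/2 + sqrt(5)/2) + 2*(-1/2 + sqrt(5)/2)*conj(-sqrt(5)/2 - 1/2) + 2*(-1/2 + sqrt(5)/2)*conj(-sqrt(5)/2 - 1/2) + 2*(-sqrt(5)/2 - 1/2)*conj(-1/2 + sqrt(5)/2) + 5*(0)*conj(0) + 5*(0)*conj(0)]
      = (1/20)[(4) + (4) + (-2) + (-2) + (-2) + (-2) + (0) + (0)] = 0/20 = 0
  <chi_4*chi_5, chi_7> = (1/20)[1*(2)*conj(2) + 1*(2)*conj(-2) + 2*(-sqrt(5)/2 - 1/2)*conj(1/2 - sqrt(5)/2) + 2*(-1/2 + sqrt(5)/2)*conj(-sqrt(5)/2 - 1/2) + 2*(-1/2 + sqrt(5)/2)*conj(1/2 + sqrt(5)/2) + 2*(-sqrt(5)/2 - 1/2)*conj(-1/2 + sqrt(5)/2) + 5*(0)*conj(0) + 5*(0)*conj(0)]
      = (1/20)[(4) + (-4) + (2) + (-2) + (2) + (-2) + (0) + (0)] = 0/20 = 0
  <chi_4*chi_5, chi_8> = (1/20)[1*(2)*conj(2) + 1*(2)*conj(2) + 2*(-sqrt(5)/2 - 1/2)*conj(-sqrt(5)/2 - 1/2) + 2*(-1/2 + sqrt(5)/2)*conj(-1/2 + sqrt(5)/2) + 2*(-1/2 + sqrt(5)/2)*conj(-1/2 + sqrt(5)/2) + 2*(-sqrt(5)/2 - 1/2)*conj(-sqrt(5)/2 - 1/2) + 5*(0)*conj(0) + 5*(0)*conj(0)]
      = (1/20)[(4) + (4) + (sqrt(5) + 3) + (3 - sqrt(5)) + (3 - sqrt(5)) + (sqrt(5) + 3) + (0) + (0)] = 20/20 = 1
Hence the multiplicities are chi_8: 1. Dimension check: dim(chi_4)*dim(chi_5) = 1*2 = 2 and sum (mult * dim) = 1*2 = 2.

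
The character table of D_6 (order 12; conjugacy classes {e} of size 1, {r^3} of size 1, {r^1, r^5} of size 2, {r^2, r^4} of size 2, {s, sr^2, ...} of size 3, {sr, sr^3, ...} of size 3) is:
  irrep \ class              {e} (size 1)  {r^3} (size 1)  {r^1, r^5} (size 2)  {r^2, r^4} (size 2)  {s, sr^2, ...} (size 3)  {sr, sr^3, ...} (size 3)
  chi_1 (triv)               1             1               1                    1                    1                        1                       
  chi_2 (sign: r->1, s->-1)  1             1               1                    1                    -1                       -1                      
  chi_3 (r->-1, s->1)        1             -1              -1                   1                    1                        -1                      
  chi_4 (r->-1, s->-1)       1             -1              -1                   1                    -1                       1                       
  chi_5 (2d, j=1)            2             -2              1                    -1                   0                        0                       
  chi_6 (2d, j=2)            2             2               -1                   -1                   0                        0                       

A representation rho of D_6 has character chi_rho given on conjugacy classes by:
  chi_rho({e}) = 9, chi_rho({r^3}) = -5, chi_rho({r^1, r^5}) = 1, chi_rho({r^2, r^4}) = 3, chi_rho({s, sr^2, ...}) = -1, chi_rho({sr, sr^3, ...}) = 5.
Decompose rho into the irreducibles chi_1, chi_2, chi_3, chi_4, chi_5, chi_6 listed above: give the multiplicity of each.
Multiplicities: chi_1: 2, chi_2: 0, chi_3: 0, chi_4: 3, chi_5: 2, chi_6: 0.

Solution. Use <chi_rho, chi> = (1/|G|) sum_C |C| * chi_rho(C) * conj(chi(C)) with |G| = 12 for each irreducible chi in the table:
  <chi_rho, chi_1> = (1/12)[1*(9)*conj(1) + 1*(-5)*conj(1) + 2*(1)*conj(1) + 2*(3)*conj(1) + 3*(-1)*conj(1) + 3*(5)*conj(1)]
      = (1/12)[(9) + (-5) + (2) + (6) + (-3) + (15)] = 24/12 = 2
  <chi_rho, chi_2> = (1/12)[1*(9)*conj(1) + 1*(-5)*conj(1) + 2*(1)*conj(1) + 2*(3)*conj(1) + 3*(-1)*conj(-1) + 3*(5)*conj(-1)]
      = (1/12)[(9) + (-5) + (2) + (6) + (3) + (-15)] = 0/12 = 0
  <chi_rho, chi_3> = (1/12)[1*(9)*conj(1) + 1*(-5)*conj(-1) + 2*(1)*conj(-1) + 2*(3)*conj(1) + 3*(-1)*conj(1) + 3*(5)*conj(-1)]
      = (1/12)[(9) + (5) + (-2) + (6) + (-3) + (-15)] = 0/12 = 0
  <chi_rho, chi_4> = (1/12)[1*(9)*conj(1) + 1*(-5)*conj(-1) + 2*(1)*conj(-1) + 2*(3)*conj(1) + 3*(-1)*conj(-1) + 3*(5)*conj(1)]
      = (1/12)[(9) + (5) + (-2) + (6) + (3) + (15)] = 36/12 = 3
  <chi_rho, chi_5> = (1/12)[1*(9)*conj(2) + 1*(-5)*conj(-2) + 2*(1)*conj(1) + 2*(3)*conj(-1) + 3*(-1)*conj(0) + 3*(5)*conj(0)]
      = (1/12)[(18) + (10) + (2) + (-6) + (0) + (0)] = 24/12 = 2
  <chi_rho, chi_6> = (1/12)[1*(9)*conj(2) + 1*(-5)*conj(2) + 2*(1)*conj(-1) + 2*(3)*conj(-1) + 3*(-1)*conj(0) + 3*(5)*conj(0)]
      = (1/12)[(18) + (-10) + (-2) + (-6) + (0) + (0)] = 0/12 = 0
Dimension check: dim(rho) = sum (mult * dim) = 2*1 + 0*1 + 0*1 + 3*1 + 2*2 + 0*2 = 9 = chi_rho(e) = 9.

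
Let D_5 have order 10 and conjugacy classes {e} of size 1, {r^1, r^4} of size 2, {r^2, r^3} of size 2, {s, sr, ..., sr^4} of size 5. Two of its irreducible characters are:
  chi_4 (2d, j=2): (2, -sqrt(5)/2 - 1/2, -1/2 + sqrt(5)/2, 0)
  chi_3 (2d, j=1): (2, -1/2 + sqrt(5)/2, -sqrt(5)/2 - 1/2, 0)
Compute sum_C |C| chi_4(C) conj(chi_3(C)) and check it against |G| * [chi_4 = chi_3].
Sum = 0; so <chi_4, chi_3> = 0 (distinct irreducibles are orthogonal).

Details: Compute term by term over conjugacy classes (|C| * chi_4(C) * conj(chi_3(C))):
  1*(2)*conj(2) + 2*(-sqrt(5)/2 - 1/2)*conj(-1/2 + sqrt(5)/2) + 2*(-1/2 + sqrt(5)/2)*conj(-sqrt(5)/2 - 1/2) + 5*(0)*conj(0)
  = (4) + (-2) + (-2) + (0)
  = 0.
Dividing by |G| = 10 gives 0/10 = 0, matching the row-orthogonality relation <chi_4, chi_3> = [chi_4 = chi_3].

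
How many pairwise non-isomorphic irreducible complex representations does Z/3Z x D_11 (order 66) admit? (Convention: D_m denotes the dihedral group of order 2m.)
21

Explanation: The number of irreducible complex representations of a finite group equals its number of conjugacy classes. For a direct product, #classes(G x H) = #classes(G) * #classes(H). Z/3Z has 3 classes (abelian), D_11 has 7 classes, so 3 * 7 = 21, so Z/3Z x D_11 (order 66) has exactly 21 irreducible complex representations.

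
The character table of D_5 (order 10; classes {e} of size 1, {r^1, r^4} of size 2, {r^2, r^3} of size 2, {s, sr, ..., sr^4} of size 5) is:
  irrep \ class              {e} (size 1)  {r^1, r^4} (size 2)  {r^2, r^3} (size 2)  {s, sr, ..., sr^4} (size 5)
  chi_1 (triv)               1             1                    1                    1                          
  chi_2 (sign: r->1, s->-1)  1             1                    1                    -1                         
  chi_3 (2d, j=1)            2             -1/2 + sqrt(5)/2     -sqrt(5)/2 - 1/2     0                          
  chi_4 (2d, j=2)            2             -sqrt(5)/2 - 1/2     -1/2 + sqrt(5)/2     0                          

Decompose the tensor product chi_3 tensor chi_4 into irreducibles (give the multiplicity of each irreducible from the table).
chi_3 tensor chi_4 = chi_3 + chi_4 (all other irreducibles have multiplicity 0).

Derivation: The character of a tensor product is the pointwise product (chi_3 * chi_4)(C) = chi_3(C) * chi_4(C):
  {e}: (2)*(2), {r^1, r^4}: (-1/2 + sqrt(5)/2)*(-sqrt(5)/2 - 1/2), {r^2, r^3}: (-sqrt(5)/2 - 1/2)*(-1/2 + sqrt(5)/2), {s, sr, ..., sr^4}: (0)*(0)
so (chi_3 * chi_4) takes values
  {e} -> 4, {r^1, r^4} -> -1, {r^2, r^3} -> -1, {s, sr, ..., sr^4} -> 0.
Now take the inner product of this character with each irreducible chi from the table, <chi_3*chi_4, chi> = (1/10) sum_C |C| (chi_3*chi_4)(C) conj(chi(C)):
  <chi_3*chi_4, chi_1> = (1/10)[1*(4)*conj(1) + 2*(-1)*conj(1) + 2*(-1)*conj(1) + 5*(0)*conj(1)]
      = (1/10)[(4) + (-2) + (-2) + (0)] = 0/10 = 0
  <chi_3*chi_4, chi_2> = (1/10)[1*(4)*conj(1) + 2*(-1)*conj(1) + 2*(-1)*conj(1) + 5*(0)*conj(-1)]
      = (1/10)[(4) + (-2) + (-2) + (0)] = 0/10 = 0
  <chi_3*chi_4, chi_3> = (1/10)[1*(4)*conj(2) + 2*(-1)*conj(-1/2 + sqrt(5)/2) + 2*(-1)*conj(-sqrt(5)/2 - 1/2) + 5*(0)*conj(0)]
      = (1/10)[(8) + (1 - sqrt(5)) + (1 + sqrt(5)) + (0)] = 10/10 = 1
  <chi_3*chi_4, chi_4> = (1/10)[1*(4)*conj(2) + 2*(-1)*conj(-sqrt(5)/2 - 1/2) + 2*(-1)*conj(-1/2 + sqrt(5)/2) + 5*(0)*conj(0)]
      = (1/10)[(8) + (1 + sqrt(5)) + (1 - sqrt(5)) + (0)] = 10/10 = 1
Hence the multiplicities are chi_3: 1, chi_4: 1. Dimension check: dim(chi_3)*dim(chi_4) = 2*2 = 4 and sum (mult * dim) = 1*2 + 1*2 = 4.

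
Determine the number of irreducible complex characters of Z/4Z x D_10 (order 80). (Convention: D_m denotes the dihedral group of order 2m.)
32

Explanation: The number of irreducible complex representations of a finite group equals its number of conjugacy classes. For a direct product, #classes(G x H) = #classes(G) * #classes(H). Z/4Z has 4 classes (abelian), D_10 has 8 classes, so 4 * 8 = 32, so Z/4Z x D_10 (order 80) has exactly 32 irreducible complex representations.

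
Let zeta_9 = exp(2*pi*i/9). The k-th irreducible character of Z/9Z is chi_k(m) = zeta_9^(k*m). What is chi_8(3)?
chi_8(3) = zeta_9^24 = exp(-2*I*pi/3)

Explanation: chi_8(3) = zeta_9^(8*3) = zeta_9^24. Since zeta_9^9 = 1, this equals zeta_9^6 = exp(2*pi*i*6/9) = exp(-2*I*pi/3).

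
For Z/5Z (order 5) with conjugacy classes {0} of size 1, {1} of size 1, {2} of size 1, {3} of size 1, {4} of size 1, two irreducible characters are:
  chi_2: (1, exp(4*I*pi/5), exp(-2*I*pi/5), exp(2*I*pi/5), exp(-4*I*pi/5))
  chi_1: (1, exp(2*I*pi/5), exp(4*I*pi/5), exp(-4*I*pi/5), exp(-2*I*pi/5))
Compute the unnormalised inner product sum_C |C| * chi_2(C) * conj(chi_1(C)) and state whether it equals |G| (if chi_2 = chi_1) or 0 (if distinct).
Sum = 0; so <chi_2, chi_1> = 0 (distinct irreducibles are orthogonal).

Solution. Compute term by term over conjugacy classes (|C| * chi_2(C) * conj(chi_1(C))):
  1*(1)*conj(1) + 1*(exp(4*I*pi/5))*conj(exp(2*I*pi/5)) + 1*(exp(-2*I*pi/5))*conj(exp(4*I*pi/5)) + 1*(exp(2*I*pi/5))*conj(exp(-4*I*pi/5)) + 1*(exp(-4*I*pi/5))*conj(exp(-2*I*pi/5))
  = (1) + (exp(2*I*pi/5)) + (exp(4*I*pi/5)) + (exp(-4*I*pi/5)) + (exp(-2*I*pi/5))
  = 0.
(Exp terms are combined using exp(i*s)*conj(exp(i*t)) = exp(i*(s-t)), and sums of them are collapsed using the identity that for every m > 1 the m distinct m-th roots of unity sum to 0, e.g. 1 + exp(2*I*pi/3) + exp(-2*I*pi/3) = 0.)
Dividing by |G| = 5 gives 0/5 = 0, matching the row-orthogonality relation <chi_2, chi_1> = [chi_2 = chi_1].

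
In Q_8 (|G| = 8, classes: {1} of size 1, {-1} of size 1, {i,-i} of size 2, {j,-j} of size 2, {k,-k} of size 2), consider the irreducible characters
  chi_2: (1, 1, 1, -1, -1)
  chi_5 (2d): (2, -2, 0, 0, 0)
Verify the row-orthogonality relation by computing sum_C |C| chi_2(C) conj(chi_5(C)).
Sum = 0; so <chi_2, chi_5> = 0 (distinct irreducibles are orthogonal).

Derivation: Compute term by term over conjugacy classes (|C| * chi_2(C) * conj(chi_5(C))):
  1*(1)*conj(2) + 1*(1)*conj(-2) + 2*(1)*conj(0) + 2*(-1)*conj(0) + 2*(-1)*conj(0)
  = (2) + (-2) + (0) + (0) + (0)
  = 0.
Dividing by |G| = 8 gives 0/8 = 0, matching the row-orthogonality relation <chi_2, chi_5> = [chi_2 = chi_5].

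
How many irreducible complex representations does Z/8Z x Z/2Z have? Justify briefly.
16

Proof sketch: The number of irreducible complex representations of a finite group equals its number of conjugacy classes. Z/8Z x Z/2Z is abelian of order 16, so every element is its own conjugacy class: 16 classes, so Z/8Z x Z/2Z (order 16) has exactly 16 irreducible complex representations.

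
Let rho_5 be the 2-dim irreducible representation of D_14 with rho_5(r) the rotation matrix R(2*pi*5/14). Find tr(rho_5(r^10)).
chi_{rho_5}(r^10) = 2*cos(2*pi*5*10/14) = -2*cos(pi/7)

Reasoning: rho_5(r^10) is rotation by angle 2*pi*5*10/14, whose trace is 2*cos(2*pi*5*10/14) = -2*cos(pi/7).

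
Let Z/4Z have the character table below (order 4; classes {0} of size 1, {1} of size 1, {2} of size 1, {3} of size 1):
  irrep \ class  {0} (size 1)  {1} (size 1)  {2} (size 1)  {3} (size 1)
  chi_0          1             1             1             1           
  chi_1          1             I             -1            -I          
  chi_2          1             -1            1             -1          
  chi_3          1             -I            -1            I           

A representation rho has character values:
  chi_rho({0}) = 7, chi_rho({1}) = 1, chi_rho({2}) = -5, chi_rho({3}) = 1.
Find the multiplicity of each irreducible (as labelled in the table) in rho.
Multiplicities: chi_0: 1, chi_1: 3, chi_2: 0, chi_3: 3.

Justification: Use <chi_rho, chi> = (1/|G|) sum_C |C| * chi_rho(C) * conj(chi(C)) with |G| = 4 for each irreducible chi in the table:
  <chi_rho, chi_0> = (1/4)[1*(7)*conj(1) + 1*(1)*conj(1) + 1*(-5)*conj(1) + 1*(1)*conj(1)]
      = (1/4)[(7) + (1) + (-5) + (1)] = 4/4 = 1
  <chi_rho, chi_1> = (1/4)[1*(7)*conj(1) + 1*(1)*conj(I) + 1*(-5)*conj(-1) + 1*(1)*conj(-I)]
      = (1/4)[(7) + (-I) + (5) + (I)] = 12/4 = 3
  <chi_rho, chi_2> = (1/4)[1*(7)*conj(1) + 1*(1)*conj(-1) + 1*(-5)*conj(1) + 1*(1)*conj(-1)]
      = (1/4)[(7) + (-1) + (-5) + (-1)] = 0/4 = 0
  <chi_rho, chi_3> = (1/4)[1*(7)*conj(1) + 1*(1)*conj(-I) + 1*(-5)*conj(-1) + 1*(1)*conj(I)]
      = (1/4)[(7) + (I) + (5) + (-I)] = 12/4 = 3
(Exp terms are combined using exp(i*s)*conj(exp(i*t)) = exp(i*(s-t)), and sums of them are collapsed using the identity that for every m > 1 the m distinct m-th roots of unity sum to 0, e.g. 1 + exp(2*I*pi/3) + exp(-2*I*pi/3) = 0.)
Dimension check: dim(rho) = sum (mult * dim) = 1*1 + 3*1 + 0*1 + 3*1 = 7 = chi_rho(e) = 7.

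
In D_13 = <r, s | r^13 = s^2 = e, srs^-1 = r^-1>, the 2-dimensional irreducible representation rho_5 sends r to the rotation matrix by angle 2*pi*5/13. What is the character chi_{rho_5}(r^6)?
chi_{rho_5}(r^6) = 2*cos(2*pi*5*6/13) = -2*cos(5*pi/13)

Why: rho_5(r^6) is rotation by angle 2*pi*5*6/13, whose trace is 2*cos(2*pi*5*6/13) = -2*cos(5*pi/13).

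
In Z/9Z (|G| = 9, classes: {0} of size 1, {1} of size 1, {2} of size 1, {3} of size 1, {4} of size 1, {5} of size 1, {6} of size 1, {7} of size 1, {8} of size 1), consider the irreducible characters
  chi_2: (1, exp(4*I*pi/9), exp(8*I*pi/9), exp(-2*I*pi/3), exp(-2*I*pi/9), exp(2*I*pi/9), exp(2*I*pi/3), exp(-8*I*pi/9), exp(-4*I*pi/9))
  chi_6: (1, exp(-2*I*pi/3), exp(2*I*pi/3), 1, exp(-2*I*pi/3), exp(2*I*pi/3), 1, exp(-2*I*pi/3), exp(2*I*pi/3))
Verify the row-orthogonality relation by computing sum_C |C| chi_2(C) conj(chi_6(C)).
Sum = 0; so <chi_2, chi_6> = 0 (distinct irreducibles are orthogonal).

Derivation: Compute term by term over conjugacy classes (|C| * chi_2(C) * conj(chi_6(C))):
  1*(1)*conj(1) + 1*(exp(4*I*pi/9))*conj(exp(-2*I*pi/3)) + 1*(exp(8*I*pi/9))*conj(exp(2*I*pi/3)) + 1*(exp(-2*I*pi/3))*conj(1) + 1*(exp(-2*I*pi/9))*conj(exp(-2*I*pi/3)) + 1*(exp(2*I*pi/9))*conj(exp(2*I*pi/3)) + 1*(exp(2*I*pi/3))*conj(1) + 1*(exp(-8*I*pi/9))*conj(exp(-2*I*pi/3)) + 1*(exp(-4*I*pi/9))*conj(exp(2*I*pi/3))
  = (1) + (exp(-8*I*pi/9)) + (exp(2*I*pi/9)) + (exp(-2*I*pi/3)) + (exp(4*I*pi/9)) + (exp(-4*I*pi/9)) + (exp(2*I*pi/3)) + (exp(-2*I*pi/9)) + (exp(8*I*pi/9))
  = 0.
(Exp terms are combined using exp(i*s)*conj(exp(i*t)) = exp(i*(s-t)), and sums of them are collapsed using the identity that for every m > 1 the m distinct m-th roots of unity sum to 0, e.g. 1 + exp(2*I*pi/3) + exp(-2*I*pi/3) = 0.)
Dividing by |G| = 9 gives 0/9 = 0, matching the row-orthogonality relation <chi_2, chi_6> = [chi_2 = chi_6].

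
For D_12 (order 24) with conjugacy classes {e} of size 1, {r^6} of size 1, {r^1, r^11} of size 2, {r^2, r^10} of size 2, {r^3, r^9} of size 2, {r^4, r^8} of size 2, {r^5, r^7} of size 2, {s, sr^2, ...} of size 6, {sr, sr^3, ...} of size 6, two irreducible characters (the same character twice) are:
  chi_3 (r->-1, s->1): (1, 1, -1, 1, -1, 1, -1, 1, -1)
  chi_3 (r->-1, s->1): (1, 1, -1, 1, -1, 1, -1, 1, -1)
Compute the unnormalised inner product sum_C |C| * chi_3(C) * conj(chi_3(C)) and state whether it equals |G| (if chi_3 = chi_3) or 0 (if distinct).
Sum = 24 = |G| = 24; so <chi_3, chi_3> = 1 (norm-1 confirms irreducibility).

Justification: Compute term by term over conjugacy classes (|C| * chi_3(C) * conj(chi_3(C))):
  1*(1)*conj(1) + 1*(1)*conj(1) + 2*(-1)*conj(-1) + 2*(1)*conj(1) + 2*(-1)*conj(-1) + 2*(1)*conj(1) + 2*(-1)*conj(-1) + 6*(1)*conj(1) + 6*(-1)*conj(-1)
  = (1) + (1) + (2) + (2) + (2) + (2) + (2) + (6) + (6)
  = 24.
Dividing by |G| = 24 gives 24/24 = 1, matching the row-orthogonality relation <chi_3, chi_3> = [chi_3 = chi_3].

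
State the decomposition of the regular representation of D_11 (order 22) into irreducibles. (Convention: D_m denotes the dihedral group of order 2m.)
Each irreducible V_i of dimension d_i appears with multiplicity d_i, i.e. rho_reg = (direct sum over all irreducibles V_i) d_i V_i. The irreducible dimensions for D_11 are 1, 1, 2, 2, 2, 2, 2: 2 irreducibles of dimension 1, each with multiplicity 1; 5 irreducibles of dimension 2, each with multiplicity 2. Total dimension 2*1*1 + 5*2*2 = 22 = |G|.

Argument: General theorem: in the regular representation of a finite group G, each irreducible appears with multiplicity equal to its dimension. Check: dim(rho_reg) = sum d_i^2 = 1 + 1 + 4 + 4 + 4 + 4 + 4 = 22 = |G|.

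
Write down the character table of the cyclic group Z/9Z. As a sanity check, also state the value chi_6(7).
Character table of Z/9Z (irreps indexed chi_0,...,chi_8 with chi_k(m) = zeta_9^(k*m), zeta_9 = exp(2*pi*i/9)):
  irrep \ class  {0} (size 1)  {1} (size 1)    {2} (size 1)    {3} (size 1)    {4} (size 1)    {5} (size 1)    {6} (size 1)    {7} (size 1)    {8} (size 1)  
  chi_0          1             1               1               1               1               1               1               1               1             
  chi_1          1             exp(2*I*pi/9)   exp(4*I*pi/9)   exp(2*I*pi/3)   exp(8*I*pi/9)   exp(-8*I*pi/9)  exp(-2*I*pi/3)  exp(-4*I*pi/9)  exp(-2*I*pi/9)
  chi_2          1             exp(4*I*pi/9)   exp(8*I*pi/9)   exp(-2*I*pi/3)  exp(-2*I*pi/9)  exp(2*I*pi/9)   exp(2*I*pi/3)   exp(-8*I*pi/9)  exp(-4*I*pi/9)
  chi_3          1             exp(2*I*pi/3)   exp(-2*I*pi/3)  1               exp(2*I*pi/3)   exp(-2*I*pi/3)  1               exp(2*I*pi/3)   exp(-2*I*pi/3)
  chi_4          1             exp(8*I*pi/9)   exp(-2*I*pi/9)  exp(2*I*pi/3)   exp(-4*I*pi/9)  exp(4*I*pi/9)   exp(-2*I*pi/3)  exp(2*I*pi/9)   exp(-8*I*pi/9)
  chi_5          1             exp(-8*I*pi/9)  exp(2*I*pi/9)   exp(-2*I*pi/3)  exp(4*I*pi/9)   exp(-4*I*pi/9)  exp(2*I*pi/3)   exp(-2*I*pi/9)  exp(8*I*pi/9) 
  chi_6          1             exp(-2*I*pi/3)  exp(2*I*pi/3)   1               exp(-2*I*pi/3)  exp(2*I*pi/3)   1               exp(-2*I*pi/3)  exp(2*I*pi/3) 
  chi_7          1             exp(-4*I*pi/9)  exp(-8*I*pi/9)  exp(2*I*pi/3)   exp(2*I*pi/9)   exp(-2*I*pi/9)  exp(-2*I*pi/3)  exp(8*I*pi/9)   exp(4*I*pi/9) 
  chi_8          1             exp(-2*I*pi/9)  exp(-4*I*pi/9)  exp(-2*I*pi/3)  exp(-8*I*pi/9)  exp(8*I*pi/9)   exp(2*I*pi/3)   exp(4*I*pi/9)   exp(2*I*pi/9) 

Spot check: chi_6(7) = zeta_9^(6*7) = zeta_9^42 = exp(-2*I*pi/3).

Explanation: Z/9Z is abelian, so all 9 irreducible complex representations are 1-dimensional. They are given by chi_k(m) = zeta_9^(k*m) for k = 0,...,8. Row orthogonality: sum_m chi_k(m) conj(chi_l(m)) = 9 * [k = l].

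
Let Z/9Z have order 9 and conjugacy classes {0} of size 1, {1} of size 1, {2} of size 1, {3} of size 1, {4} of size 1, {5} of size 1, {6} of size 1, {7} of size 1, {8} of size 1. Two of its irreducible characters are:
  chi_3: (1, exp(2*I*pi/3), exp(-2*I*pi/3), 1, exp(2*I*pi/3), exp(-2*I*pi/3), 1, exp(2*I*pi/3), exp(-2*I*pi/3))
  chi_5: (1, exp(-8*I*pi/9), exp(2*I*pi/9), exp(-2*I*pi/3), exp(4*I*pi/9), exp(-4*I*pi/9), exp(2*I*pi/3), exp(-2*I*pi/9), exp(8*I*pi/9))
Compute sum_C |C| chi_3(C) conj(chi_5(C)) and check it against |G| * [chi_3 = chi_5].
Sum = 0; so <chi_3, chi_5> = 0 (distinct irreducibles are orthogonal).

Compute term by term over conjugacy classes (|C| * chi_3(C) * conj(chi_5(C))):
  1*(1)*conj(1) + 1*(exp(2*I*pi/3))*conj(exp(-8*I*pi/9)) + 1*(exp(-2*I*pi/3))*conj(exp(2*I*pi/9)) + 1*(1)*conj(exp(-2*I*pi/3)) + 1*(exp(2*I*pi/3))*conj(exp(4*I*pi/9)) + 1*(exp(-2*I*pi/3))*conj(exp(-4*I*pi/9)) + 1*(1)*conj(exp(2*I*pi/3)) + 1*(exp(2*I*pi/3))*conj(exp(-2*I*pi/9)) + 1*(exp(-2*I*pi/3))*conj(exp(8*I*pi/9))
  = (1) + (exp(-4*I*pi/9)) + (exp(-8*I*pi/9)) + (exp(2*I*pi/3)) + (exp(2*I*pi/9)) + (exp(-2*I*pi/9)) + (exp(-2*I*pi/3)) + (exp(8*I*pi/9)) + (exp(4*I*pi/9))
  = 0.
(Exp terms are combined using exp(i*s)*conj(exp(i*t)) = exp(i*(s-t)), and sums of them are collapsed using the identity that for every m > 1 the m distinct m-th roots of unity sum to 0, e.g. 1 + exp(2*I*pi/3) + exp(-2*I*pi/3) = 0.)
Dividing by |G| = 9 gives 0/9 = 0, matching the row-orthogonality relation <chi_3, chi_5> = [chi_3 = chi_5].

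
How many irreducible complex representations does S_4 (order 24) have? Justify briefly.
5

Justification: The number of irreducible complex representations of a finite group equals its number of conjugacy classes. Conjugacy classes in S_4 correspond to cycle types, i.e. partitions of 4; there are p(4) = 5 of them, so S_4 (order 24) has exactly 5 irreducible complex representations.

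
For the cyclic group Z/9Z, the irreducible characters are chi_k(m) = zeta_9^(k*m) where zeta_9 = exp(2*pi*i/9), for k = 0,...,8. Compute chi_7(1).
chi_7(1) = zeta_9^7 = exp(-4*I*pi/9)

Derivation: chi_7(1) = zeta_9^(7*1) = zeta_9^7. Since zeta_9^9 = 1, this equals zeta_9^7 = exp(2*pi*i*7/9) = exp(-4*I*pi/9).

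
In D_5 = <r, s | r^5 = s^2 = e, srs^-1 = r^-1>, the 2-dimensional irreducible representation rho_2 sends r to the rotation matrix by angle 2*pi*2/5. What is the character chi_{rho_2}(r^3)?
chi_{rho_2}(r^3) = 2*cos(2*pi*2*3/5) = -1/2 + sqrt(5)/2

Working: rho_2(r^3) is rotation by angle 2*pi*2*3/5, whose trace is 2*cos(2*pi*2*3/5) = -1/2 + sqrt(5)/2.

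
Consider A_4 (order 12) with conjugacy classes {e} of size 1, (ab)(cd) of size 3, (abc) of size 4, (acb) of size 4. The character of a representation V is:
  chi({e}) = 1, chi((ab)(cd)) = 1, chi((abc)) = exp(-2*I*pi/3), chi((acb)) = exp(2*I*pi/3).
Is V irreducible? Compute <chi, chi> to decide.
Irreducible: <chi, chi> = 1.

<chi, chi> = (1/|G|) sum_C |C| * |chi(C)|^2 = (1/12)[1*|1|^2 + 3*|1|^2 + 4*|exp(-2*I*pi/3)|^2 + 4*|exp(2*I*pi/3)|^2]
  = (1/12)[(1) + (3) + (4) + (4)] = 12/12 = 1.
(Exp terms are combined using exp(i*s)*conj(exp(i*t)) = exp(i*(s-t)), and sums of them are collapsed using the identity that for every m > 1 the m distinct m-th roots of unity sum to 0, e.g. 1 + exp(2*I*pi/3) + exp(-2*I*pi/3) = 0.)
A character is irreducible iff <chi, chi> = 1, so this representation is irreducible.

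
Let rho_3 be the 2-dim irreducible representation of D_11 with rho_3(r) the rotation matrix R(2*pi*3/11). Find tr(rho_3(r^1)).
chi_{rho_3}(r^1) = 2*cos(2*pi*3*1/11) = -2*cos(5*pi/11)

Solution. rho_3(r^1) is rotation by angle 2*pi*3*1/11, whose trace is 2*cos(2*pi*3*1/11) = -2*cos(5*pi/11).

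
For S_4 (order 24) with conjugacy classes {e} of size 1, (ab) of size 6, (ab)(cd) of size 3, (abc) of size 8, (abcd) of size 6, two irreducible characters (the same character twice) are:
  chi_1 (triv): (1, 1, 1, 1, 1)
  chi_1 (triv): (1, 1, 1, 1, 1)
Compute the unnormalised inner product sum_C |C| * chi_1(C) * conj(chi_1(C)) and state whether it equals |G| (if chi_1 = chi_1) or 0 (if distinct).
Sum = 24 = |G| = 24; so <chi_1, chi_1> = 1 (norm-1 confirms irreducibility).

Why: Compute term by term over conjugacy classes (|C| * chi_1(C) * conj(chi_1(C))):
  1*(1)*conj(1) + 6*(1)*conj(1) + 3*(1)*conj(1) + 8*(1)*conj(1) + 6*(1)*conj(1)
  = (1) + (6) + (3) + (8) + (6)
  = 24.
Dividing by |G| = 24 gives 24/24 = 1, matching the row-orthogonality relation <chi_1, chi_1> = [chi_1 = chi_1].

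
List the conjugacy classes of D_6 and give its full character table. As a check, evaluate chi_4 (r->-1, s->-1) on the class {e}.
Conjugacy classes: {e} of size 1, {r^3} of size 1, {r^1, r^5} of size 2, {r^2, r^4} of size 2, {s, sr^2, ...} of size 3, {sr, sr^3, ...} of size 3.
Character table:
  irrep \ class              {e} (size 1)  {r^3} (size 1)  {r^1, r^5} (size 2)  {r^2, r^4} (size 2)  {s, sr^2, ...} (size 3)  {sr, sr^3, ...} (size 3)
  chi_1 (triv)               1             1               1                    1                    1                        1                       
  chi_2 (sign: r->1, s->-1)  1             1               1                    1                    -1                       -1                      
  chi_3 (r->-1, s->1)        1             -1              -1                   1                    1                        -1                      
  chi_4 (r->-1, s->-1)       1             -1              -1                   1                    -1                       1                       
  chi_5 (2d, j=1)            2             -2              1                    -1                   0                        0                       
  chi_6 (2d, j=2)            2             2               -1                   -1                   0                        0                       

Spot check: chi_4 (r->-1, s->-1) on {e} = 1.

Explanation: D_6 has order 2*6 = 12 with 6 conjugacy classes, hence 6 irreducibles. Sum of squared dims 1 + 1 + 1 + 1 + 4 + 4 = 12 = |G|. Linear characters come from the abelianisation; the 2-dimensional irreps have character r^k -> 2*cos(2*pi*j*k/6), reflections -> 0.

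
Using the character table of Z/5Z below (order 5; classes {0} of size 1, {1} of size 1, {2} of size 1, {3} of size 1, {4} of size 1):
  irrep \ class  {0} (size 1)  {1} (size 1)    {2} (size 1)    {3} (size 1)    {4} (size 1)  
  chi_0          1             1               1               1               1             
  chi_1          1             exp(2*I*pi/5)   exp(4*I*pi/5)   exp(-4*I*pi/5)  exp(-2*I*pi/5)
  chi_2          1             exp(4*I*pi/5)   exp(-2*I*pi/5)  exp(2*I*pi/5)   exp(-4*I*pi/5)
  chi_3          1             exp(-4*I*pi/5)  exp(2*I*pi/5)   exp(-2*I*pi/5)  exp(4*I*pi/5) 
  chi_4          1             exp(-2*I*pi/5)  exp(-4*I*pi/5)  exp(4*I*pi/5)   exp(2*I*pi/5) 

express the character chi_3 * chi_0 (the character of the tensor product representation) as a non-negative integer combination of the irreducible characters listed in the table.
chi_3 tensor chi_0 = chi_3 (all other irreducibles have multiplicity 0).

Working: The character of a tensor product is the pointwise product (chi_3 * chi_0)(C) = chi_3(C) * chi_0(C):
  {0}: (1)*(1), {1}: (exp(-4*I*pi/5))*(1), {2}: (exp(2*I*pi/5))*(1), {3}: (exp(-2*I*pi/5))*(1), {4}: (exp(4*I*pi/5))*(1)
so (chi_3 * chi_0) takes values
  {0} -> 1, {1} -> exp(-4*I*pi/5), {2} -> exp(2*I*pi/5), {3} -> exp(-2*I*pi/5), {4} -> exp(4*I*pi/5).
Now take the inner product of this character with each irreducible chi from the table, <chi_3*chi_0, chi> = (1/5) sum_C |C| (chi_3*chi_0)(C) conj(chi(C)):
  <chi_3*chi_0, chi_0> = (1/5)[1*(1)*conj(1) + 1*(exp(-4*I*pi/5))*conj(1) + 1*(exp(2*I*pi/5))*conj(1) + 1*(exp(-2*I*pi/5))*conj(1) + 1*(exp(4*I*pi/5))*conj(1)]
      = (1/5)[(1) + (exp(-4*I*pi/5)) + (exp(2*I*pi/5)) + (exp(-2*I*pi/5)) + (exp(4*I*pi/5))] = 0/5 = 0
  <chi_3*chi_0, chi_1> = (1/5)[1*(1)*conj(1) + 1*(exp(-4*I*pi/5))*conj(exp(2*I*pi/5)) + 1*(exp(2*I*pi/5))*conj(exp(4*I*pi/5)) + 1*(exp(-2*I*pi/5))*conj(exp(-4*I*pi/5)) + 1*(exp(4*I*pi/5))*conj(exp(-2*I*pi/5))]
      = (1/5)[(1) + (exp(4*I*pi/5)) + (exp(-2*I*pi/5)) + (exp(2*I*pi/5)) + (exp(-4*I*pi/5))] = 0/5 = 0
  <chi_3*chi_0, chi_2> = (1/5)[1*(1)*conj(1) + 1*(exp(-4*I*pi/5))*conj(exp(4*I*pi/5)) + 1*(exp(2*I*pi/5))*conj(exp(-2*I*pi/5)) + 1*(exp(-2*I*pi/5))*conj(exp(2*I*pi/5)) + 1*(exp(4*I*pi/5))*conj(exp(-4*I*pi/5))]
      = (1/5)[(1) + (exp(2*I*pi/5)) + (exp(4*I*pi/5)) + (exp(-4*I*pi/5)) + (exp(-2*I*pi/5))] = 0/5 = 0
  <chi_3*chi_0, chi_3> = (1/5)[1*(1)*conj(1) + 1*(exp(-4*I*pi/5))*conj(exp(-4*I*pi/5)) + 1*(exp(2*I*pi/5))*conj(exp(2*I*pi/5)) + 1*(exp(-2*I*pi/5))*conj(exp(-2*I*pi/5)) + 1*(exp(4*I*pi/5))*conj(exp(4*I*pi/5))]
      = (1/5)[(1) + (1) + (1) + (1) + (1)] = 5/5 = 1
  <chi_3*chi_0, chi_4> = (1/5)[1*(1)*conj(1) + 1*(exp(-4*I*pi/5))*conj(exp(-2*I*pi/5)) + 1*(exp(2*I*pi/5))*conj(exp(-4*I*pi/5)) + 1*(exp(-2*I*pi/5))*conj(exp(4*I*pi/5)) + 1*(exp(4*I*pi/5))*conj(exp(2*I*pi/5))]
      = (1/5)[(1) + (exp(-2*I*pi/5)) + (exp(-4*I*pi/5)) + (exp(4*I*pi/5)) + (exp(2*I*pi/5))] = 0/5 = 0
(Exp terms are combined using exp(i*s)*conj(exp(i*t)) = exp(i*(s-t)), and sums of them are collapsed using the identity that for every m > 1 the m distinct m-th roots of unity sum to 0, e.g. 1 + exp(2*I*pi/3) + exp(-2*I*pi/3) = 0.)
Hence the multiplicities are chi_3: 1. Dimension check: dim(chi_3)*dim(chi_0) = 1*1 = 1 and sum (mult * dim) = 1*1 = 1.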